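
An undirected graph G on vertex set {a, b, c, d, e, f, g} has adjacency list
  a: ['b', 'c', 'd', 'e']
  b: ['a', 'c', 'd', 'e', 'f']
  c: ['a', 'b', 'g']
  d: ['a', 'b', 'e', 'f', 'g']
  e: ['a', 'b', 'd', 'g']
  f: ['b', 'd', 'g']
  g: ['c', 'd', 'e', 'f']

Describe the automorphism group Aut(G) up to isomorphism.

1

Degrees alone do not determine every vertex (e.g. a and e both have degree 4), but their neighbour-degree multisets differ: N(a) has degrees [3, 4, 5, 5] while N(e) has degrees [4, 4, 5, 5]. Repeating this refinement separates all vertices, so the only automorphism is the identity.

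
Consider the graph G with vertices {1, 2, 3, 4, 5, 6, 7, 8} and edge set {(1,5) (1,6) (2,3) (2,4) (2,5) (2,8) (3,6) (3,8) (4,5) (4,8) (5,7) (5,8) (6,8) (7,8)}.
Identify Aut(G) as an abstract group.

1

Degrees alone do not determine every vertex (e.g. 1 and 7 both have degree 2), but their neighbour-degree multisets differ: N(1) has degrees [3, 5] while N(7) has degrees [5, 6]. Repeating this refinement separates all vertices, so the only automorphism is the identity.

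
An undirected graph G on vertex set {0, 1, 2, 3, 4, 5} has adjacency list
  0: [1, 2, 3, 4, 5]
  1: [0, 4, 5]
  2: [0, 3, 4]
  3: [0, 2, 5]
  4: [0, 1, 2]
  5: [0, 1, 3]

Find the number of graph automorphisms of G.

10

Vertex 0 is the unique vertex of degree 5; the remaining 5 vertices each have degree 3 and induce a cycle, so G is the wheel on 6 vertices with hub 0. With the hub fixed, the remaining symmetry is that of the rim cycle C_5, giving the dihedral group D_5.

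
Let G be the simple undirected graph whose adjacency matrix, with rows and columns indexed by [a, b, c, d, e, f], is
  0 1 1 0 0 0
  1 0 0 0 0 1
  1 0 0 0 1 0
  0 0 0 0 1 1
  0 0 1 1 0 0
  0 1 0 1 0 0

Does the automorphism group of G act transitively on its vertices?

Every vertex has degree 2 and the graph is connected, so G is the 6-cycle C_6. C_6 has 6 rotations and 6 reflections, so Aut(C_6) ≅ D_6 of order 12. Under this action every vertex can be carried to every other, so G is vertex-transitive.

Yes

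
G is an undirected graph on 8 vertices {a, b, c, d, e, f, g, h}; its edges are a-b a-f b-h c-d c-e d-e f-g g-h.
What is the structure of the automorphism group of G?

D_3 × D_5

G has two connected components, {a, b, f, g, h} and {c, d, e}; each is 2-regular, so G = C_5 ⊔ C_3. The components are non-isomorphic (different sizes), so Aut(G) = Aut(C_3) × Aut(C_5) = D_3 × D_5 of order 6·10 = 60.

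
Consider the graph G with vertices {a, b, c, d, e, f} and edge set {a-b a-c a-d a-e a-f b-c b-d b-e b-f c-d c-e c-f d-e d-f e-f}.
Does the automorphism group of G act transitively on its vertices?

Yes

All 6 vertices are pairwise adjacent: G = K_6. Any permutation of the 6 vertices preserves K_6, so Aut(K_6) = S_6 of order 6! = 720. Under this action every vertex can be carried to every other, so G is vertex-transitive.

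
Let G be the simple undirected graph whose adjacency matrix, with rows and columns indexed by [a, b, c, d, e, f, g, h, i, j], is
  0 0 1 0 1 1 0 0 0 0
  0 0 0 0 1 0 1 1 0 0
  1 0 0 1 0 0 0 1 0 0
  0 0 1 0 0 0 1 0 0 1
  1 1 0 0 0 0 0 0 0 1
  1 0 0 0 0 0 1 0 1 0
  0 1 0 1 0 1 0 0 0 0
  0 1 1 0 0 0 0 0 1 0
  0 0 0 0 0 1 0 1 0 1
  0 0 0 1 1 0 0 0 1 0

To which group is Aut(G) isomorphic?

G is 3-regular on 10 vertices with no triangles and no 4-cycles (girth 5): this is the Petersen graph. Viewing the Petersen graph as the Kneser graph K(5,2) — vertices are 2-subsets of {1,…,5}, edges join disjoint pairs — its automorphisms are exactly the permutations of the 5-element set, so Aut ≅ S_5 of order 120.

S_5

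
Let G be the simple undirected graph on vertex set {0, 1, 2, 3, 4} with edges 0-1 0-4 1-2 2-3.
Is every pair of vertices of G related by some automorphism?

No

Automorphisms preserve degree, but G has vertices of degree 1 and vertices of degree 2; no automorphism maps one to the other, so G is not vertex-transitive.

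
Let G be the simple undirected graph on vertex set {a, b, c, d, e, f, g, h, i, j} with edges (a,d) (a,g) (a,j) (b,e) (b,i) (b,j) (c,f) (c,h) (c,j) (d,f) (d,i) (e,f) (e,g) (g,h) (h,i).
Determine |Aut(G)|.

G is 3-regular on 10 vertices with no triangles and no 4-cycles (girth 5): this is the Petersen graph. It is a classical fact that the Petersen graph has automorphism group S_5 (order 120), arising from its description as the Kneser graph K(5,2).

120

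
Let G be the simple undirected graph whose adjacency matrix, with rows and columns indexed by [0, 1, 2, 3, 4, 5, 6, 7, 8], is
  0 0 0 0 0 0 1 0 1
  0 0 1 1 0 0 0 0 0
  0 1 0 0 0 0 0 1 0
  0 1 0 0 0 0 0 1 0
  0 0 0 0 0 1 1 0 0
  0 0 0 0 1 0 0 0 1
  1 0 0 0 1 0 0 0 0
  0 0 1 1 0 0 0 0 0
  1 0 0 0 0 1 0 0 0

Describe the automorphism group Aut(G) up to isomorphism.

D_5 × D_4

G has two connected components, {0, 4, 5, 6, 8} and {1, 2, 3, 7}; each is 2-regular, so G = C_5 ⊔ C_4. The components are non-isomorphic (different sizes), so Aut(G) = Aut(C_5) × Aut(C_4) = D_5 × D_4 of order 10·8 = 80.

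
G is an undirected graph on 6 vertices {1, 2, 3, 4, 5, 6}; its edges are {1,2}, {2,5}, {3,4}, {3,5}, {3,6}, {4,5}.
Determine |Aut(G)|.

Degrees alone do not determine every vertex (e.g. 1 and 6 both have degree 1), but their neighbour-degree multisets differ: N(1) has degrees [2] while N(6) has degrees [3]. Repeating this refinement separates all vertices, so the only automorphism is the identity.

1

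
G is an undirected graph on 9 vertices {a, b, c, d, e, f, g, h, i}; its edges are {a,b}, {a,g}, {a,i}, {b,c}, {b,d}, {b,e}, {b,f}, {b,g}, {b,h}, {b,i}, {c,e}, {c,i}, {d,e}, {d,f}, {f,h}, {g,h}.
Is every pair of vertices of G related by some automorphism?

No

Vertex b is the only vertex of degree 8, so every automorphism fixes it; G is not vertex-transitive.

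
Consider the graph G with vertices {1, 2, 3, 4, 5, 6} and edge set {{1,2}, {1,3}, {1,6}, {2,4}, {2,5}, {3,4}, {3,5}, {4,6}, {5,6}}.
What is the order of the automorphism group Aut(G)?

G is 3-regular and bipartite with parts {1, 4, 5} and {2, 3, 6} (each part is independent and every cross-pair is an edge), so G = K_{3,3}. Aut(K_{3,3}) is the wreath product S_3 ≀ Z_2: permute within each part, then optionally swap the parts; |Aut| = 2·(3!)² = 72.

72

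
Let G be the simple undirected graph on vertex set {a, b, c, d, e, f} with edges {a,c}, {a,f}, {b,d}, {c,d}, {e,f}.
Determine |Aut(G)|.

The degree sequence is [2, 1, 2, 2, 1, 2]; the two degree-1 vertices b and e are the ends of a path, so G = P_6. A path has exactly one nontrivial symmetry — reversal — giving Aut(G) of order 2.

2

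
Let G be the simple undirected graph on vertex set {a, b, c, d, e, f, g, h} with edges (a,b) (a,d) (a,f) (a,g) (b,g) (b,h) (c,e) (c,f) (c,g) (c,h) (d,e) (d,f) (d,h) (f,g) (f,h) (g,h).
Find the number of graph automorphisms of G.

1

The degree sequence is [4, 3, 4, 4, 2, 5, 5, 5]. Checking the degree-preserving permutations of the vertex set shows that none except the identity preserves every edge, so Aut(G) is trivial.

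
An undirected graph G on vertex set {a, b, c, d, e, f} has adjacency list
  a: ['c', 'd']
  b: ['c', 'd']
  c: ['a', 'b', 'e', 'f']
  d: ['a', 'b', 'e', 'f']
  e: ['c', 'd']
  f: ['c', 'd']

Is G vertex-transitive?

No

Automorphisms preserve degree, but G has vertices of degree 2 and vertices of degree 4; no automorphism maps one to the other, so G is not vertex-transitive.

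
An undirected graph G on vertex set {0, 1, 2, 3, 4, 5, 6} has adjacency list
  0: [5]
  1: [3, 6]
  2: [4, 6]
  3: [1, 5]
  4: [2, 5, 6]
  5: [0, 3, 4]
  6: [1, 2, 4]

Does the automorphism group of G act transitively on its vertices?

Vertex 0 is the only vertex of degree 1, so every automorphism fixes it; G is not vertex-transitive.

No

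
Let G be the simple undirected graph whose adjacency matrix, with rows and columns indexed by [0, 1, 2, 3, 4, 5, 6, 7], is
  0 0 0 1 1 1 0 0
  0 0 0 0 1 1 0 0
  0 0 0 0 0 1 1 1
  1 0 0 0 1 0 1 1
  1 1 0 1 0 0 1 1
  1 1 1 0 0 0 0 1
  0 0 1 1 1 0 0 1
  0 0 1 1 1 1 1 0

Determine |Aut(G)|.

1

The degree sequence is [3, 2, 3, 4, 5, 4, 4, 5]. Checking the degree-preserving permutations of the vertex set shows that none except the identity preserves every edge, so Aut(G) is trivial.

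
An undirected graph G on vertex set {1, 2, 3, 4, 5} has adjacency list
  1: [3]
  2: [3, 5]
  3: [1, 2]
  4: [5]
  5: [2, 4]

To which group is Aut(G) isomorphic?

C_2

The degree sequence is [1, 2, 2, 1, 2]; the two degree-1 vertices 1 and 4 are the ends of a path, so G = P_5. The only nontrivial automorphism of a path is the end-to-end reflection, so Aut(G) ≅ Z_2.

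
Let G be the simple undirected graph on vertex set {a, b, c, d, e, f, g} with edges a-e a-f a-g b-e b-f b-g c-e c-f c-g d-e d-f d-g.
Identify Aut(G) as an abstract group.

S_4 × S_3

The vertices split by degree into {e, f, g} (degree 4) and {a, b, c, d} (degree 3); every edge runs between the two parts, so G is the complete bipartite graph K_{3,4}. Automorphisms preserve the bipartition setwise (since the parts differ in size) and act as S_4 × S_3 within it; |Aut| = 144.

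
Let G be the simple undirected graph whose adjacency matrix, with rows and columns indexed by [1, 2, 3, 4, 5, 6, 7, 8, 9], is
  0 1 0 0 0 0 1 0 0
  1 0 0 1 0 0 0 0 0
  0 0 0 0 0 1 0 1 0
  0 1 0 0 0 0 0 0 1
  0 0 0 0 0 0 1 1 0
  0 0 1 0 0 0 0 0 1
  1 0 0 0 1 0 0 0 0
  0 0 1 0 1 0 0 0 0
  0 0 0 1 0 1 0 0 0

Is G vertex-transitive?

Yes

Every vertex has degree 2 and the graph is connected, so G is the 9-cycle C_9. C_9 has 9 rotations and 9 reflections, so Aut(C_9) ≅ D_9 of order 18. Under this action every vertex can be carried to every other, so G is vertex-transitive.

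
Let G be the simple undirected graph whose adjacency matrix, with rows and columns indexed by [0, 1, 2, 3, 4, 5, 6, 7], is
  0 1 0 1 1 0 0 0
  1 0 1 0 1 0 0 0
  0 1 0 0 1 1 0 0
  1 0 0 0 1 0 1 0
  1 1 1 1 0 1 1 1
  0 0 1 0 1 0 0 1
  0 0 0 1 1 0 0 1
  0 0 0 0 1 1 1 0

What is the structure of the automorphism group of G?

D_7

Vertex 4 is the unique vertex of degree 7; the remaining 7 vertices each have degree 3 and induce a cycle, so G is the wheel on 8 vertices with hub 4. With the hub fixed, the remaining symmetry is that of the rim cycle C_7, giving the dihedral group D_7.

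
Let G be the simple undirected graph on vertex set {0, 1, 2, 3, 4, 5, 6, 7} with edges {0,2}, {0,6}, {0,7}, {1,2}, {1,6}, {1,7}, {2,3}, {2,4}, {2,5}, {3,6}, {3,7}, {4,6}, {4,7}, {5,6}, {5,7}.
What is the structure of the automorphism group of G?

The vertices split by degree into {2, 6, 7} (degree 5) and {0, 1, 3, 4, 5} (degree 3); every edge runs between the two parts, so G is the complete bipartite graph K_{3,5}. The parts have unequal sizes, so no automorphism swaps them; each part is permuted independently, giving S_3 × S_5 of order 3!·5! = 720.

S_3 × S_5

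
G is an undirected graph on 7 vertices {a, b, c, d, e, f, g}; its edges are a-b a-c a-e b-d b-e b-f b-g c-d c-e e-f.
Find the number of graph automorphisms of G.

1

Degrees alone do not determine every vertex (e.g. a and c both have degree 3), but their neighbour-degree multisets differ: N(a) has degrees [3, 4, 5] while N(c) has degrees [2, 3, 4]. Repeating this refinement separates all vertices, so the only automorphism is the identity.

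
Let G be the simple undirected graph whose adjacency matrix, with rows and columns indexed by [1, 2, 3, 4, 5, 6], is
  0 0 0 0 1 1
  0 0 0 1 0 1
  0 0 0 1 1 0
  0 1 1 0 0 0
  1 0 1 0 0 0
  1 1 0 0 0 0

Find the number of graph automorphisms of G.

12

Every vertex has degree 2 and the graph is connected, so G is the 6-cycle C_6. The automorphisms of the 6-cycle are exactly the symmetries of a regular 6-gon: the dihedral group D_6, |D_6| = 12.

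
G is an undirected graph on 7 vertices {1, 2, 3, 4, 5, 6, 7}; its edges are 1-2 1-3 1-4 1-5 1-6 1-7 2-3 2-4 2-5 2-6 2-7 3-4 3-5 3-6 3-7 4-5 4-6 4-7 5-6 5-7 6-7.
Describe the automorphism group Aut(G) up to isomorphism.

All 7 vertices are pairwise adjacent: G = K_7. Every bijection on the vertex set is an automorphism of K_7; hence Aut(K_7) ≅ S_7, order 5040.

S_7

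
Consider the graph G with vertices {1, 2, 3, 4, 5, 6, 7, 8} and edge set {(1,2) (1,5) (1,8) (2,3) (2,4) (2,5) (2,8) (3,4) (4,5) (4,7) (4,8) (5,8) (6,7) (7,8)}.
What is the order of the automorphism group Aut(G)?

The degree sequence is [3, 5, 2, 5, 4, 1, 3, 5]. Checking the degree-preserving permutations of the vertex set shows that none except the identity preserves every edge, so Aut(G) is trivial.

1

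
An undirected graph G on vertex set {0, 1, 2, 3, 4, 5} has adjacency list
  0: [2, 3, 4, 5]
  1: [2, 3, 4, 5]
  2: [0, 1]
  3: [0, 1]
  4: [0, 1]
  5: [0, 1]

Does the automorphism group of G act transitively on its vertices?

No

Automorphisms preserve degree, but G has vertices of degree 2 and vertices of degree 4; no automorphism maps one to the other, so G is not vertex-transitive.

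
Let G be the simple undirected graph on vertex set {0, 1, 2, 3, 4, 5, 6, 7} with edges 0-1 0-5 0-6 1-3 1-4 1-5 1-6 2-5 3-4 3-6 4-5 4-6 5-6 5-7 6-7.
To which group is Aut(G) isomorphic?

Degrees alone do not determine every vertex (e.g. 0 and 3 both have degree 3), but their neighbour-degree multisets differ: N(0) has degrees [5, 6, 6] while N(3) has degrees [4, 5, 6]. Repeating this refinement separates all vertices, so the only automorphism is the identity.

{e}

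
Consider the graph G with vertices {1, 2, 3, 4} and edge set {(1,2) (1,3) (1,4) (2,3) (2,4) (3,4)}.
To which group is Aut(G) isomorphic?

Every vertex has degree 3, so G is the complete graph K_4. Every bijection on the vertex set is an automorphism of K_4; hence Aut(K_4) ≅ S_4, order 24.

S_4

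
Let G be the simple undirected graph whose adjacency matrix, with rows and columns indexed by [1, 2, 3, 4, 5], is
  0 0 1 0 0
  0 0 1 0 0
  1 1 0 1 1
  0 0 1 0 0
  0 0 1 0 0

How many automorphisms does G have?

Vertex 3 has degree 4 and every other vertex has degree 1, so G is the star K_{1,4} with centre 3. Any automorphism fixes the centre and permutes the 4 leaves freely, so Aut(G) ≅ S_4 of order 4! = 24.

24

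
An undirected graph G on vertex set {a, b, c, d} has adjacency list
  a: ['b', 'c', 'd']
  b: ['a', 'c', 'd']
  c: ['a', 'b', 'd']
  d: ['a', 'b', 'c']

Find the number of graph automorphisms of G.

24

All 4 vertices are pairwise adjacent: G = K_4. Any permutation of the 4 vertices preserves K_4, so Aut(K_4) = S_4 of order 4! = 24.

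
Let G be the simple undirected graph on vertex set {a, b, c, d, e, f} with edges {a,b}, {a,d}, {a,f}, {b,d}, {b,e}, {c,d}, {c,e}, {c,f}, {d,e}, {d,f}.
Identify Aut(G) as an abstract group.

D_5

Vertex d is the unique vertex of degree 5; the remaining 5 vertices each have degree 3 and induce a cycle, so G is the wheel on 6 vertices with hub d. Every automorphism fixes the hub and acts on the rim 5-cycle, so Aut(G) ≅ Aut(C_5) = D_5 of order 10.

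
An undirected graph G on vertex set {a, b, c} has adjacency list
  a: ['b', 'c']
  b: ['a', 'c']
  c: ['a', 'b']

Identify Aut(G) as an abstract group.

Every vertex has degree 2, so G is the complete graph K_3. Any permutation of the 3 vertices preserves K_3, so Aut(K_3) = S_3 of order 3! = 6.

the symmetric group on 3 letters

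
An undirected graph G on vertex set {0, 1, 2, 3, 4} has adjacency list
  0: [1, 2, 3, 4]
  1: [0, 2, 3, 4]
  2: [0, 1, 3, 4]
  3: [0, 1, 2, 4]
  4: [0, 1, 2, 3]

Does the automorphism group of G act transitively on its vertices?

Yes

Every vertex has degree 4, so G is the complete graph K_5. Any permutation of the 5 vertices preserves K_5, so Aut(K_5) = S_5 of order 5! = 120. Under this action every vertex can be carried to every other, so G is vertex-transitive.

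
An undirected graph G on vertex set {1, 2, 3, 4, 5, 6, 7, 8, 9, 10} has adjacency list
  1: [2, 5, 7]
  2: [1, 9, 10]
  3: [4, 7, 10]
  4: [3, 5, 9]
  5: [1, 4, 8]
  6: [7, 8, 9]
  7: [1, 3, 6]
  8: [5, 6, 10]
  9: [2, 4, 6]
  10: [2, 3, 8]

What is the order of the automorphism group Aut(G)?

120

G is 3-regular on 10 vertices with no triangles and no 4-cycles (girth 5): this is the Petersen graph. It is a classical fact that the Petersen graph has automorphism group S_5 (order 120), arising from its description as the Kneser graph K(5,2).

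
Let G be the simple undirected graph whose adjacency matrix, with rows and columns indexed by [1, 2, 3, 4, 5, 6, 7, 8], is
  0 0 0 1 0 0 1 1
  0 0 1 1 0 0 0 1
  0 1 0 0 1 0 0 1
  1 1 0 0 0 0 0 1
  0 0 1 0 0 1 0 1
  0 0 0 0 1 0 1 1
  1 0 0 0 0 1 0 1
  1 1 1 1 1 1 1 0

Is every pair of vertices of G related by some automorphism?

Vertex 8 is the only vertex of degree 7, so every automorphism fixes it; G is not vertex-transitive.

No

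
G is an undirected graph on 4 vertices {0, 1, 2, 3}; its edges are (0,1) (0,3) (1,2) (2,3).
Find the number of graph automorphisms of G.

Every vertex has degree 2 and the graph is connected, so G is the 4-cycle C_4. C_4 has 4 rotations and 4 reflections, so Aut(C_4) ≅ D_4 of order 8.

8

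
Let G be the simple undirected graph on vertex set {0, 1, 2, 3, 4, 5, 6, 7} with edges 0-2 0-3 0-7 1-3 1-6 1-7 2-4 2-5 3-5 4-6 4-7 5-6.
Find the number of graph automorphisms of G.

G is 3-regular and bipartite on 2^3 = 8 vertices with girth 4; it is the hypercube graph Q_3. Aut(Q_3) consists of the signed permutations of the 3 coordinate axes: 3! permutations times 2^3 sign flips, so |Aut| = 2^3·3! = 48.

48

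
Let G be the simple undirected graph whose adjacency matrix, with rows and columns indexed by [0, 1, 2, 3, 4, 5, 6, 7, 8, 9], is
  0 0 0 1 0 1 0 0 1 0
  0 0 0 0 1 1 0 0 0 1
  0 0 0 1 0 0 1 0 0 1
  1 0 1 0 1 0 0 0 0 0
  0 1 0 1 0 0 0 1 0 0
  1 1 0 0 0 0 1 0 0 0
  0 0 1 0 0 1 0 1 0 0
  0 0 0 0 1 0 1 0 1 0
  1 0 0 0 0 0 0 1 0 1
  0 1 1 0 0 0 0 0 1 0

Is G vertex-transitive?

G is 3-regular on 10 vertices with no triangles and no 4-cycles (girth 5): this is the Petersen graph. Viewing the Petersen graph as the Kneser graph K(5,2) — vertices are 2-subsets of {1,…,5}, edges join disjoint pairs — its automorphisms are exactly the permutations of the 5-element set, so Aut ≅ S_5 of order 120. This group acts transitively on the 10 vertices.

Yes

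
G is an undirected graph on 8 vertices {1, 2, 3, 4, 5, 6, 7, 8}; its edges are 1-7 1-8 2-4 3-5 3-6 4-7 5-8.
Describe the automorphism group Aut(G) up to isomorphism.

C_2

The degree sequence is [2, 1, 2, 2, 2, 1, 2, 2]; the two degree-1 vertices 2 and 6 are the ends of a path, so G = P_8. A path has exactly one nontrivial symmetry — reversal — giving Aut(G) of order 2.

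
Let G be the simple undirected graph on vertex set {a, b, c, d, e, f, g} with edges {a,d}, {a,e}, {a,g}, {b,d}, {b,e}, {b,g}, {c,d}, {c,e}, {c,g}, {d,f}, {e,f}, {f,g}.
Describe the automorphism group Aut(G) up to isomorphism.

The vertices split by degree into {d, e, g} (degree 4) and {a, b, c, f} (degree 3); every edge runs between the two parts, so G is the complete bipartite graph K_{3,4}. Automorphisms preserve the bipartition setwise (since the parts differ in size) and act as S_4 × S_3 within it; |Aut| = 144.

S_4 × S_3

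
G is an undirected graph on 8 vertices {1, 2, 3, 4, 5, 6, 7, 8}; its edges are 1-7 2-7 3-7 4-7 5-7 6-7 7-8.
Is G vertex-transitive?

No

Vertex 7 is the only vertex of degree 7, so every automorphism fixes it; G is not vertex-transitive.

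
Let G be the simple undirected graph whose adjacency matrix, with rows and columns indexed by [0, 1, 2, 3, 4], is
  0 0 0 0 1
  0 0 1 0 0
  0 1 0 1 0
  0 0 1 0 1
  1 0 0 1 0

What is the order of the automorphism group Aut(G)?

The degree sequence is [1, 1, 2, 2, 2]; the two degree-1 vertices 0 and 1 are the ends of a path, so G = P_5. The only nontrivial automorphism of a path is the end-to-end reflection, so Aut(G) ≅ Z_2.

2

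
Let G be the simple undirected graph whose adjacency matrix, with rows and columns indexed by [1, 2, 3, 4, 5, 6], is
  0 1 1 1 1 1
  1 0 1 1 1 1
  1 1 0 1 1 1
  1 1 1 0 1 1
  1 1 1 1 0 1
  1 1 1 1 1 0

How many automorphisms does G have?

720

Every vertex has degree 5, so G is the complete graph K_6. Any permutation of the 6 vertices preserves K_6, so Aut(K_6) = S_6 of order 6! = 720.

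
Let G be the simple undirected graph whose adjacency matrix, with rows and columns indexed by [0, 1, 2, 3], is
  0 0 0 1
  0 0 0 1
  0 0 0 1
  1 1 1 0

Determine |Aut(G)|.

6

Vertex 3 has degree 3 and every other vertex has degree 1, so G is the star K_{1,3} with centre 3. Any automorphism fixes the centre and permutes the 3 leaves freely, so Aut(G) ≅ S_3 of order 3! = 6.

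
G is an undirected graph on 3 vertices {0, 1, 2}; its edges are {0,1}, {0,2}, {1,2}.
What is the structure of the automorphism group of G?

Every vertex has degree 2, so G is the complete graph K_3. Any permutation of the 3 vertices preserves K_3, so Aut(K_3) = S_3 of order 3! = 6.

the symmetric group on 3 letters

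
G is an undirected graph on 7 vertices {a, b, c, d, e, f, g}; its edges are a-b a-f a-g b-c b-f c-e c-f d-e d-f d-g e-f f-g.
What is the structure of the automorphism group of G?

Vertex f is the unique vertex of degree 6; the remaining 6 vertices each have degree 3 and induce a cycle, so G is the wheel on 7 vertices with hub f. Every automorphism fixes the hub and acts on the rim 6-cycle, so Aut(G) ≅ Aut(C_6) = D_6 of order 12.

D_6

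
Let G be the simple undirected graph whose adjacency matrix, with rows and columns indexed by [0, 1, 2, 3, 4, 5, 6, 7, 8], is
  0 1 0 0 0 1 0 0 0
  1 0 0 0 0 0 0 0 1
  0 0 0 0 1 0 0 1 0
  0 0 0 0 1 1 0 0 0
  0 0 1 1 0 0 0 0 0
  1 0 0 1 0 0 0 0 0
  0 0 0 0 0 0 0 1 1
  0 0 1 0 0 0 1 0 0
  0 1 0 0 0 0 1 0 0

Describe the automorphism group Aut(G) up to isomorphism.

D_9

G is 2-regular and connected on 9 vertices, i.e. the cycle C_9. The automorphisms of the 9-cycle are exactly the symmetries of a regular 9-gon: the dihedral group D_9, |D_9| = 18.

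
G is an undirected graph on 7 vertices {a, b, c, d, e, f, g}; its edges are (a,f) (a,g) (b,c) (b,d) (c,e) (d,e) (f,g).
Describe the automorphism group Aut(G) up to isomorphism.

G has two connected components, {b, c, d, e} and {a, f, g}; each is 2-regular, so G = C_4 ⊔ C_3. No automorphism exchanges components of different sizes, hence Aut(G) is the direct product D_4 × D_3, order 48.

D_4 × D_3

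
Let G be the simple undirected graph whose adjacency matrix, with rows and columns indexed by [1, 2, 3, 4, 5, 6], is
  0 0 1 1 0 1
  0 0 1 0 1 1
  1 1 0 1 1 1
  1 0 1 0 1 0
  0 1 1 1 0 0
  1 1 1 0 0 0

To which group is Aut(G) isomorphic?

Vertex 3 is the unique vertex of degree 5; the remaining 5 vertices each have degree 3 and induce a cycle, so G is the wheel on 6 vertices with hub 3. Every automorphism fixes the hub and acts on the rim 5-cycle, so Aut(G) ≅ Aut(C_5) = D_5 of order 10.

the dihedral group of order 10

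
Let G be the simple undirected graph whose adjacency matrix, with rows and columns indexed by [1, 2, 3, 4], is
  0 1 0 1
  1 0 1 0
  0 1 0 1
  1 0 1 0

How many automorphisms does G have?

G is 2-regular and bipartite on 2^2 = 4 vertices with girth 4; it is the hypercube graph Q_2. Aut(Q_2) consists of the signed permutations of the 2 coordinate axes: 2! permutations times 2^2 sign flips, so |Aut| = 2^2·2! = 8.

8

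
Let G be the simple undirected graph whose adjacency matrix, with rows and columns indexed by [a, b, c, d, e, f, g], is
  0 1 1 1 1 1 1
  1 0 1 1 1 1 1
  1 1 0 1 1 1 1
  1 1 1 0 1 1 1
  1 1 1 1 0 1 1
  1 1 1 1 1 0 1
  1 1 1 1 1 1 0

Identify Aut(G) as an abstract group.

S_7

Every vertex has degree 6, so G is the complete graph K_7. Every bijection on the vertex set is an automorphism of K_7; hence Aut(K_7) ≅ S_7, order 5040.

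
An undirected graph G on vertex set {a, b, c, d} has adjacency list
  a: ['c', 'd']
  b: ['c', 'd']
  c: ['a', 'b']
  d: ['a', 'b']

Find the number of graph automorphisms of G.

8

G is 2-regular and bipartite on 2^2 = 4 vertices with girth 4; it is the hypercube graph Q_2. The symmetry group of the 2-cube is the hyperoctahedral group B_2 = Z_2 ≀ S_2, of order 2^2·2! = 8.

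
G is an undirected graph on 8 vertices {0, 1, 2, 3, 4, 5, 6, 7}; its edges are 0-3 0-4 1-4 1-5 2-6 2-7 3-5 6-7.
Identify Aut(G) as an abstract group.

G has two connected components, {0, 1, 3, 4, 5} and {2, 6, 7}; each is 2-regular, so G = C_5 ⊔ C_3. No automorphism exchanges components of different sizes, hence Aut(G) is the direct product D_3 × D_5, order 60.

D_3 × D_5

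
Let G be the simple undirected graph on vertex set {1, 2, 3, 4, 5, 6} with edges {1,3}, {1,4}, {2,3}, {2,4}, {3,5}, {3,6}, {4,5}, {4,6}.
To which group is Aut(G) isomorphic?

S_4 × S_2

The vertices split by degree into {3, 4} (degree 4) and {1, 2, 5, 6} (degree 2); every edge runs between the two parts, so G is the complete bipartite graph K_{2,4}. The parts have unequal sizes, so no automorphism swaps them; each part is permuted independently, giving S_4 × S_2 of order 4!·2! = 48.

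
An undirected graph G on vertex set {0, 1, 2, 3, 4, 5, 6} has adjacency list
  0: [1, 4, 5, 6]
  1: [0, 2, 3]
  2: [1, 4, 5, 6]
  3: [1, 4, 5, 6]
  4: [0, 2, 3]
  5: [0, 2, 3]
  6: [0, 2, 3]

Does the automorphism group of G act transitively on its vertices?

No

Automorphisms preserve degree, but G has vertices of degree 3 and vertices of degree 4; no automorphism maps one to the other, so G is not vertex-transitive.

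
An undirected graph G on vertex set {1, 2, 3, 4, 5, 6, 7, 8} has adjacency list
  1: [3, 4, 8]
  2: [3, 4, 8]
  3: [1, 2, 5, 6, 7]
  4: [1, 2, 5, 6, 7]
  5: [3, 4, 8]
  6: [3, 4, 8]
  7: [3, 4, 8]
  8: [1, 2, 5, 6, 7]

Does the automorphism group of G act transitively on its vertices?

No

Automorphisms preserve degree, but G has vertices of degree 3 and vertices of degree 5; no automorphism maps one to the other, so G is not vertex-transitive.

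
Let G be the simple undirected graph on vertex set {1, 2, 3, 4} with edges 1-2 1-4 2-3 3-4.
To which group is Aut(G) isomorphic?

the dihedral group of order 8

Every vertex has degree 2 and the graph is connected, so G is the 4-cycle C_4. C_4 has 4 rotations and 4 reflections, so Aut(C_4) ≅ D_4 of order 8.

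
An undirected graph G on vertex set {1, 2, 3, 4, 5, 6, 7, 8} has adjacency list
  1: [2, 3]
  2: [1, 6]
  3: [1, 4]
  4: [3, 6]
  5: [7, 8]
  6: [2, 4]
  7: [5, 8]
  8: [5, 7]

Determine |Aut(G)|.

G has two connected components, {1, 2, 3, 4, 6} and {5, 7, 8}; each is 2-regular, so G = C_5 ⊔ C_3. No automorphism exchanges components of different sizes, hence Aut(G) is the direct product D_3 × D_5, order 60.

60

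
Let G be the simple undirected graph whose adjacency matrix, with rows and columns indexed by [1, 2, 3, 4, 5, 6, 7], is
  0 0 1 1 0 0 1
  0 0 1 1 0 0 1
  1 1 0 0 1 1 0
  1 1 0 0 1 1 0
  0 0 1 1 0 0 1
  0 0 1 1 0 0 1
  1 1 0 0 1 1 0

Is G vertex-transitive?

Automorphisms preserve degree, but G has vertices of degree 3 and vertices of degree 4; no automorphism maps one to the other, so G is not vertex-transitive.

No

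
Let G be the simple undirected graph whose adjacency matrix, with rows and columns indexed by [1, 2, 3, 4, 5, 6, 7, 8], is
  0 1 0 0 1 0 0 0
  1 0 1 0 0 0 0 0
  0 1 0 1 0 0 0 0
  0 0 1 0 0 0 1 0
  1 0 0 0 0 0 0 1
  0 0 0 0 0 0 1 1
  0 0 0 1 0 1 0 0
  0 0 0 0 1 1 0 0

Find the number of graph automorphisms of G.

Every vertex has degree 2 and the graph is connected, so G is the 8-cycle C_8. The automorphisms of the 8-cycle are exactly the symmetries of a regular 8-gon: the dihedral group D_8, |D_8| = 16.

16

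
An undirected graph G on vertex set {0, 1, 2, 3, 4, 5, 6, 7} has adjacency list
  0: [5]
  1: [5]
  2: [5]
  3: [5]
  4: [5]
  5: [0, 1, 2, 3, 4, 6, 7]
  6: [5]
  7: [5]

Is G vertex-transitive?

No

Vertex 5 is the only vertex of degree 7, so every automorphism fixes it; G is not vertex-transitive.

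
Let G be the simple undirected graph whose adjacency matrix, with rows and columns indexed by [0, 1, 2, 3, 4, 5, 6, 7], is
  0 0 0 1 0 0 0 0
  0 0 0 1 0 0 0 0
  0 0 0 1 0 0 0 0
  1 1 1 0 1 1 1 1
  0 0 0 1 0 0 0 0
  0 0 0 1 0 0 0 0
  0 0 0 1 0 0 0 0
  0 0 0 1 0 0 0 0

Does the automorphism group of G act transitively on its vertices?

Vertex 3 is the only vertex of degree 7, so every automorphism fixes it; G is not vertex-transitive.

No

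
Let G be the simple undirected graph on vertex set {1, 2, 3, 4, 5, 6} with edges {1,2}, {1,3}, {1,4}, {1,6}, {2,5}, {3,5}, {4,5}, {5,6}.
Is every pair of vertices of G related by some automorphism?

Automorphisms preserve degree, but G has vertices of degree 2 and vertices of degree 4; no automorphism maps one to the other, so G is not vertex-transitive.

No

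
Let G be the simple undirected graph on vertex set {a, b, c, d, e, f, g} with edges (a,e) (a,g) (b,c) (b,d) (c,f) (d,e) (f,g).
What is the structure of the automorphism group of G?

G is 2-regular and connected on 7 vertices, i.e. the cycle C_7. C_7 has 7 rotations and 7 reflections, so Aut(C_7) ≅ D_7 of order 14.

D_7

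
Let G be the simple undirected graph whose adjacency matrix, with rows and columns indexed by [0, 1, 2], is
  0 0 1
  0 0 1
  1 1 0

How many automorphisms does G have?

2

The degree sequence is [1, 1, 2]; the two degree-1 vertices 0 and 1 are the ends of a path, so G = P_3. A path has exactly one nontrivial symmetry — reversal — giving Aut(G) of order 2.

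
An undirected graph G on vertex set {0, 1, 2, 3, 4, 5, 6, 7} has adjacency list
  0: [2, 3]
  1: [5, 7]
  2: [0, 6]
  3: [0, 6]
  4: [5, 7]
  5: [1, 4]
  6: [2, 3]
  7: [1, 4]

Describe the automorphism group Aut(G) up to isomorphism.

(D_4 × D_4) ⋊ Z_2

G has two connected components, {0, 2, 3, 6} and {1, 4, 5, 7}; each is 2-regular, so G = C_4 ⊔ C_4. With two isomorphic components, Aut(G) = Aut(C_4) ≀ S_2 = (D_4 × D_4) ⋊ Z_2: permute each cycle by D_4, then optionally swap the two cycles. Order 2·(2·4)² = 128.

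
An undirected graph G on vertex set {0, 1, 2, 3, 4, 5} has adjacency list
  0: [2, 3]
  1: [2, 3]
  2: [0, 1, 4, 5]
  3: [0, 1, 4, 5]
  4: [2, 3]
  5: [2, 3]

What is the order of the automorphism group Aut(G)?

The vertices split by degree into {2, 3} (degree 4) and {0, 1, 4, 5} (degree 2); every edge runs between the two parts, so G is the complete bipartite graph K_{2,4}. Automorphisms preserve the bipartition setwise (since the parts differ in size) and act as S_4 × S_2 within it; |Aut| = 48.

48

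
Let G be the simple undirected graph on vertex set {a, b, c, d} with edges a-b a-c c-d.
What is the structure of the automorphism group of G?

The degree sequence is [2, 1, 2, 1]; the two degree-1 vertices b and d are the ends of a path, so G = P_4. A path has exactly one nontrivial symmetry — reversal — giving Aut(G) of order 2.

the cyclic group of order 2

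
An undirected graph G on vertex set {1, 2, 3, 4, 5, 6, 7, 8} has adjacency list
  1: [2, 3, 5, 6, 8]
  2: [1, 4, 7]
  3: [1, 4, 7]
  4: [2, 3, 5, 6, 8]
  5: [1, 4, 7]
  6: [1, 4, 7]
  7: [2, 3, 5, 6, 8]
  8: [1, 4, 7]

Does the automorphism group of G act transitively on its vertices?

No

Automorphisms preserve degree, but G has vertices of degree 3 and vertices of degree 5; no automorphism maps one to the other, so G is not vertex-transitive.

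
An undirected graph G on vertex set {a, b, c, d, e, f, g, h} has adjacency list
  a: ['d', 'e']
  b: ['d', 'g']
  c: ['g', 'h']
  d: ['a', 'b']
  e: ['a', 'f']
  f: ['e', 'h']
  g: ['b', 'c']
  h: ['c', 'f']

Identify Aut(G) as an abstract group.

G is 2-regular and connected on 8 vertices, i.e. the cycle C_8. C_8 has 8 rotations and 8 reflections, so Aut(C_8) ≅ D_8 of order 16.

D_8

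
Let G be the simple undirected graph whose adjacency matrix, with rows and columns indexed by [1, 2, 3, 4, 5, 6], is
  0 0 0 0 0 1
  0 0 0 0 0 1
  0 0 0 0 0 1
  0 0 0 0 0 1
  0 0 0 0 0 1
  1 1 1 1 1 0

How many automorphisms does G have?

120

Vertex 6 has degree 5 and every other vertex has degree 1, so G is the star K_{1,5} with centre 6. The 5 leaves are pairwise interchangeable while the centre is fixed, giving Aut(G) = S_5.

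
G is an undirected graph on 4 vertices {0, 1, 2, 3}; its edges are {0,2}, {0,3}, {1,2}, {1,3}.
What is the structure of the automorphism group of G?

G is 2-regular and bipartite on 2^2 = 4 vertices with girth 4; it is the hypercube graph Q_2. Aut(Q_2) consists of the signed permutations of the 2 coordinate axes: 2! permutations times 2^2 sign flips, so |Aut| = 2^2·2! = 8.

the dihedral group of order 8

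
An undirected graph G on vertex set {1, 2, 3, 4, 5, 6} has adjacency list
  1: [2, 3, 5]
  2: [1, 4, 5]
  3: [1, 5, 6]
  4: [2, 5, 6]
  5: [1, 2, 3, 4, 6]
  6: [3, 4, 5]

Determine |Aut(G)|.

10

Vertex 5 is the unique vertex of degree 5; the remaining 5 vertices each have degree 3 and induce a cycle, so G is the wheel on 6 vertices with hub 5. Every automorphism fixes the hub and acts on the rim 5-cycle, so Aut(G) ≅ Aut(C_5) = D_5 of order 10.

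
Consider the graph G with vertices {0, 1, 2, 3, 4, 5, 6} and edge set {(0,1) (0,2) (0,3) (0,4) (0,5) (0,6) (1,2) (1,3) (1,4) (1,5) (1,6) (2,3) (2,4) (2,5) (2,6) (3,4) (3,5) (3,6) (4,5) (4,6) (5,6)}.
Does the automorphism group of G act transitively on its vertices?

Every vertex has degree 6, so G is the complete graph K_7. Any permutation of the 7 vertices preserves K_7, so Aut(K_7) = S_7 of order 7! = 5040. This group acts transitively on the 7 vertices.

Yes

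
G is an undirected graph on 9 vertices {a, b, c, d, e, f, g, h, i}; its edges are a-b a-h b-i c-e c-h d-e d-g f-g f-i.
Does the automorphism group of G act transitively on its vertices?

Every vertex has degree 2 and the graph is connected, so G is the 9-cycle C_9. The automorphisms of the 9-cycle are exactly the symmetries of a regular 9-gon: the dihedral group D_9, |D_9| = 18. This group acts transitively on the 9 vertices.

Yes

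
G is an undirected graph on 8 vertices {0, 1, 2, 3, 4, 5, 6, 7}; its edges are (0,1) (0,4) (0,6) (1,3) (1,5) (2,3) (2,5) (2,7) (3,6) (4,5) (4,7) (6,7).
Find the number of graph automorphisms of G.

48

G is 3-regular and bipartite on 2^3 = 8 vertices with girth 4; it is the hypercube graph Q_3. Aut(Q_3) consists of the signed permutations of the 3 coordinate axes: 3! permutations times 2^3 sign flips, so |Aut| = 2^3·3! = 48.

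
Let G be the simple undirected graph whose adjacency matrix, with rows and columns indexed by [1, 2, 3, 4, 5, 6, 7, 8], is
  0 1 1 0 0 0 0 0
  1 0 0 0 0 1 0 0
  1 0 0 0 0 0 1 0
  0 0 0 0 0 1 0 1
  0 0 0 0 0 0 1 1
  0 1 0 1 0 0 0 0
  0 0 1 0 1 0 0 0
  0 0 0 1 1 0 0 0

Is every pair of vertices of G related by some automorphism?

Yes

Every vertex has degree 2 and the graph is connected, so G is the 8-cycle C_8. The automorphisms of the 8-cycle are exactly the symmetries of a regular 8-gon: the dihedral group D_8, |D_8| = 16. Under this action every vertex can be carried to every other, so G is vertex-transitive.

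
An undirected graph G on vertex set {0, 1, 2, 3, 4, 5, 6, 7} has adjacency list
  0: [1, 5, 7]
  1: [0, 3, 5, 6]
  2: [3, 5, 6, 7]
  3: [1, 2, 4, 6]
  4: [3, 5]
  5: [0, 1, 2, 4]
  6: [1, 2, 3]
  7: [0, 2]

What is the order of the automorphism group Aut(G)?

The degree sequence is [3, 4, 4, 4, 2, 4, 3, 2]. Checking the degree-preserving permutations of the vertex set shows that none except the identity preserves every edge, so Aut(G) is trivial.

1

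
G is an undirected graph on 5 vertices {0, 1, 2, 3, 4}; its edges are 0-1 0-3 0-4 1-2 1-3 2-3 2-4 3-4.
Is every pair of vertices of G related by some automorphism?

No

Vertex 3 is the only vertex of degree 4, so every automorphism fixes it; G is not vertex-transitive.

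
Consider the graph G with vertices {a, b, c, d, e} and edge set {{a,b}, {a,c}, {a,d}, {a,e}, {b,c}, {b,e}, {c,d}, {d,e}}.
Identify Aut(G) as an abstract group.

the dihedral group of order 8

Vertex a is the unique vertex of degree 4; the remaining 4 vertices each have degree 3 and induce a cycle, so G is the wheel on 5 vertices with hub a. With the hub fixed, the remaining symmetry is that of the rim cycle C_4, giving the dihedral group D_4.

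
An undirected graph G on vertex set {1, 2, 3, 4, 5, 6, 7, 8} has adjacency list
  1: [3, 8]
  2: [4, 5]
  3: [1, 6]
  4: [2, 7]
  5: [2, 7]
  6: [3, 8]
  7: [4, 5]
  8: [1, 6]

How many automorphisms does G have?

G has two connected components, {2, 4, 5, 7} and {1, 3, 6, 8}; each is 2-regular, so G = C_4 ⊔ C_4. With two isomorphic components, Aut(G) = Aut(C_4) ≀ S_2 = (D_4 × D_4) ⋊ Z_2: permute each cycle by D_4, then optionally swap the two cycles. Order 2·(2·4)² = 128.

128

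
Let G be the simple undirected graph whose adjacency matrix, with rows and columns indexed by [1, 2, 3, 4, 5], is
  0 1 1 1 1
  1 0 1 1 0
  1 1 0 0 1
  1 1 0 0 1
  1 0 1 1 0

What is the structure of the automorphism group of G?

Vertex 1 is the unique vertex of degree 4; the remaining 4 vertices each have degree 3 and induce a cycle, so G is the wheel on 5 vertices with hub 1. Every automorphism fixes the hub and acts on the rim 4-cycle, so Aut(G) ≅ Aut(C_4) = D_4 of order 8.

D_4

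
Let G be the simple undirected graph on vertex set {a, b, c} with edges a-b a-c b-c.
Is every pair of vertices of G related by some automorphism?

Yes

All 3 vertices are pairwise adjacent: G = K_3. Any permutation of the 3 vertices preserves K_3, so Aut(K_3) = S_3 of order 3! = 6. This group acts transitively on the 3 vertices.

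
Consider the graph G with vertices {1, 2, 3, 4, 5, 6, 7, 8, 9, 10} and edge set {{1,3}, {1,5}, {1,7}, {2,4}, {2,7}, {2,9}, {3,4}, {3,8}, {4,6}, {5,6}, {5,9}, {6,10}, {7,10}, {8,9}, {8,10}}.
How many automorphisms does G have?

120

G is 3-regular on 10 vertices with no triangles and no 4-cycles (girth 5): this is the Petersen graph. It is a classical fact that the Petersen graph has automorphism group S_5 (order 120), arising from its description as the Kneser graph K(5,2).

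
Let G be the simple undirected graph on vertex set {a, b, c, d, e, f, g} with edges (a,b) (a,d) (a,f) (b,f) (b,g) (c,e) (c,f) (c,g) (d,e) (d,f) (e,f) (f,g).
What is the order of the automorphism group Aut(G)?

Vertex f is the unique vertex of degree 6; the remaining 6 vertices each have degree 3 and induce a cycle, so G is the wheel on 7 vertices with hub f. Every automorphism fixes the hub and acts on the rim 6-cycle, so Aut(G) ≅ Aut(C_6) = D_6 of order 12.

12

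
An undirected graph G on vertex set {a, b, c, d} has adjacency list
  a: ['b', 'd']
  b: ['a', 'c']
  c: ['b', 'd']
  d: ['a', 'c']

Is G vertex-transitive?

G is 2-regular and bipartite on 2^2 = 4 vertices with girth 4; it is the hypercube graph Q_2. The symmetry group of the 2-cube is the hyperoctahedral group B_2 = Z_2 ≀ S_2, of order 2^2·2! = 8. This group acts transitively on the 4 vertices.

Yes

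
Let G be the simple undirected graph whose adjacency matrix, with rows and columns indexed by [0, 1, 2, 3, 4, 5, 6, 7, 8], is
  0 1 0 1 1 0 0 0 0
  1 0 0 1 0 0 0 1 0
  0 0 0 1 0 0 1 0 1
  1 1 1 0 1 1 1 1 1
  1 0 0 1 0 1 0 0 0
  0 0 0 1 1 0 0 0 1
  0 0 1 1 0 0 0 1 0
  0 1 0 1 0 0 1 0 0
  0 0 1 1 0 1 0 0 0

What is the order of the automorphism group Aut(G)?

Vertex 3 is the unique vertex of degree 8; the remaining 8 vertices each have degree 3 and induce a cycle, so G is the wheel on 9 vertices with hub 3. Every automorphism fixes the hub and acts on the rim 8-cycle, so Aut(G) ≅ Aut(C_8) = D_8 of order 16.

16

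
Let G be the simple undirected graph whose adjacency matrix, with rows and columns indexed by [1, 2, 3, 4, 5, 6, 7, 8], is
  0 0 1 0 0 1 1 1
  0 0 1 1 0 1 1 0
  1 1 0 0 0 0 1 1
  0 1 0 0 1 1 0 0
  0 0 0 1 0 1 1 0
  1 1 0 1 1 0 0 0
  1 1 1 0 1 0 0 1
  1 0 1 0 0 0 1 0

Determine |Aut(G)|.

1

The degree sequence is [4, 4, 4, 3, 3, 4, 5, 3]. Checking the degree-preserving permutations of the vertex set shows that none except the identity preserves every edge, so Aut(G) is trivial.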